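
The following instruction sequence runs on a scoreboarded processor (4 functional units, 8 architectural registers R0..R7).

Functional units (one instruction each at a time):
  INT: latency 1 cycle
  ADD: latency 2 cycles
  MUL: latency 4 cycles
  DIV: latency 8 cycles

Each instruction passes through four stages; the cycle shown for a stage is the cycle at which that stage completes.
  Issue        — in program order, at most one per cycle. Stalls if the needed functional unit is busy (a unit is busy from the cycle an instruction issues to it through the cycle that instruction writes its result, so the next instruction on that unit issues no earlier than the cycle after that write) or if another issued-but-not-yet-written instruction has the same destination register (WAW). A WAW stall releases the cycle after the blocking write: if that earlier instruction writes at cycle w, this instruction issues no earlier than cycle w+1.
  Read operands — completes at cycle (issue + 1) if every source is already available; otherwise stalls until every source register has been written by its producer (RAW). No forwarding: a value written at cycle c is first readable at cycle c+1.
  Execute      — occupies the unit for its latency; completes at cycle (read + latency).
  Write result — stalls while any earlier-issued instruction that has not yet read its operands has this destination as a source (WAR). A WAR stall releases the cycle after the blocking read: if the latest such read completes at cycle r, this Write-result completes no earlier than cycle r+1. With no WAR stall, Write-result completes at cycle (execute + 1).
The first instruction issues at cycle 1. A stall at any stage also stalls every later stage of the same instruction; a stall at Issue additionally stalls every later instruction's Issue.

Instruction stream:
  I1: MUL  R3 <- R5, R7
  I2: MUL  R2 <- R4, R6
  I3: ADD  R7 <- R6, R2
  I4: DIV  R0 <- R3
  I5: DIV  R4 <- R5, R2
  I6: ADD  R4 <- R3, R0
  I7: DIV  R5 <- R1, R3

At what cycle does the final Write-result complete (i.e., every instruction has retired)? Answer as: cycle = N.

cycle = 43

[1] I1 dispatched to MUL
[2] I1 operands ready
[6] I1 complete
[7] R3←I1
[8] I2 dispatched to MUL
[9] I2 operands ready; I3 dispatched to ADD
[10] I4 dispatched to DIV
[11] I4 operands ready
[13] I2 complete
[14] R2←I2
[15] I3 operands ready
[17] I3 complete
[18] R7←I3
[19] I4 complete
[20] R0←I4
[21] I5 dispatched to DIV
[22] I5 operands ready
[30] I5 complete
[31] R4←I5
[32] I6 dispatched to ADD
[33] I6 operands ready; I7 dispatched to DIV
[34] I7 operands ready
[35] I6 complete
[36] R4←I6
[42] I7 complete
[43] R5←I7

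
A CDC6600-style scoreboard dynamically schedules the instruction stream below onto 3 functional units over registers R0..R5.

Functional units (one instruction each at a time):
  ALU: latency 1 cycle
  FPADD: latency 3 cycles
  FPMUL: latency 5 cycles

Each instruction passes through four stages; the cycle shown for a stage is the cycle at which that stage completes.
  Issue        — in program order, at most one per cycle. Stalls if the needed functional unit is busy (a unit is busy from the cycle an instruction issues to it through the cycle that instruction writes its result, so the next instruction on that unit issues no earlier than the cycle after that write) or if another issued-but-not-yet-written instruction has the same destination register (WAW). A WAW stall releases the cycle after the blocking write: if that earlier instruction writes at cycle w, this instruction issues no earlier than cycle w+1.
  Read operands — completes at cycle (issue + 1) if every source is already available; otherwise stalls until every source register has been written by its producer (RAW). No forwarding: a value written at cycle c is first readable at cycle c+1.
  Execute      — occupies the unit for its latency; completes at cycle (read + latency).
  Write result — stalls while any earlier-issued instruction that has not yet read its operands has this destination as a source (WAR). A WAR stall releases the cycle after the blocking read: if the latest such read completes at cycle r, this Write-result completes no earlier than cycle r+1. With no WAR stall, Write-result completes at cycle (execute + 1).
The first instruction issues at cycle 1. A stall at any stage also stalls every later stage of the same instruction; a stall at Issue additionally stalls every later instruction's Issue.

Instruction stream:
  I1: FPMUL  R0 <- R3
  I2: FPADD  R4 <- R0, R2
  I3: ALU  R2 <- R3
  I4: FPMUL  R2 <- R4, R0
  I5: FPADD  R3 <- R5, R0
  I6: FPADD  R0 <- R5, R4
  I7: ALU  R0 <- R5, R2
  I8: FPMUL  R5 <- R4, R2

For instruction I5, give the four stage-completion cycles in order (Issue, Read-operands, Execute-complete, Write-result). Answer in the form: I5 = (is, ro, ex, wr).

I5 = (14, 15, 18, 19)

  I1 | 1 | 2 | 7 | 8
  I2 | 2 | 9 | 12 | 13   RAW R0: wait I1 write@8
  I3 | 3 | 4 | 5 | 10   WAR R2: wait I2 read@9
  I4 | 11 | 14 | 19 | 20   WAW R2: wait I3 write@10 · RAW R4: wait I2 write@13
  I5 | 14 | 15 | 18 | 19   struct: FPADD busy until I2 writes@13
  I6 | 20 | 21 | 24 | 25   struct: FPADD busy until I5 writes@19
  I7 | 26 | 27 | 28 | 29   WAW R0: wait I6 write@25
  I8 | 27 | 28 | 33 | 34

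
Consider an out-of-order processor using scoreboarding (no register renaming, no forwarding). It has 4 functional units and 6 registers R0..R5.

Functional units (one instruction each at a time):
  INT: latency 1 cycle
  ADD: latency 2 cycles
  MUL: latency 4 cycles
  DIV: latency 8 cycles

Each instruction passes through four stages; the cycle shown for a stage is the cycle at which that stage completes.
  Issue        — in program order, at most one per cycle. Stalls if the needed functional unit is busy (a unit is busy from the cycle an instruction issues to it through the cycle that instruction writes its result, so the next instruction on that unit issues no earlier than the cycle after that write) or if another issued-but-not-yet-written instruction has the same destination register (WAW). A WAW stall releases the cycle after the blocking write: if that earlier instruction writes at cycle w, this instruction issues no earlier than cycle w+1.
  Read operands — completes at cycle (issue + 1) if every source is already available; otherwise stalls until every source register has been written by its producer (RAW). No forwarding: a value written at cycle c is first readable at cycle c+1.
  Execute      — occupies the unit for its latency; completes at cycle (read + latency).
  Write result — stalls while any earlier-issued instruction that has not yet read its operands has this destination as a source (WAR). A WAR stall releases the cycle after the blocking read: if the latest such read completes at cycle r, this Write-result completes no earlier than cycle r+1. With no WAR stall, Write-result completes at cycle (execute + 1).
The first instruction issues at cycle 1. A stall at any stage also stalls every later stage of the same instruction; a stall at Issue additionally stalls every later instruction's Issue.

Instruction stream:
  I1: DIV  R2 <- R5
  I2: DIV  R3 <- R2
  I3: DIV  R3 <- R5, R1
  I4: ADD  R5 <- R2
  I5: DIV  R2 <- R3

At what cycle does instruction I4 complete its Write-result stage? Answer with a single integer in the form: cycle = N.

cycle 1: issue I1 (DIV)
cycle 2: I1 read-ops
cycle 10: I1 finished on DIV
cycle 11: I1→R2
cycle 12: issue I2 (DIV)
cycle 13: I2 read-ops
cycle 21: I2 finished on DIV
cycle 22: I2→R3
cycle 23: issue I3 (DIV)
cycle 24: I3 read-ops; issue I4 (ADD)
cycle 25: I4 read-ops
cycle 27: I4 finished on ADD
cycle 28: I4→R5
cycle 32: I3 finished on DIV
cycle 33: I3→R3
cycle 34: issue I5 (DIV)
cycle 35: I5 read-ops
cycle 43: I5 finished on DIV
cycle 44: I5→R2

cycle = 28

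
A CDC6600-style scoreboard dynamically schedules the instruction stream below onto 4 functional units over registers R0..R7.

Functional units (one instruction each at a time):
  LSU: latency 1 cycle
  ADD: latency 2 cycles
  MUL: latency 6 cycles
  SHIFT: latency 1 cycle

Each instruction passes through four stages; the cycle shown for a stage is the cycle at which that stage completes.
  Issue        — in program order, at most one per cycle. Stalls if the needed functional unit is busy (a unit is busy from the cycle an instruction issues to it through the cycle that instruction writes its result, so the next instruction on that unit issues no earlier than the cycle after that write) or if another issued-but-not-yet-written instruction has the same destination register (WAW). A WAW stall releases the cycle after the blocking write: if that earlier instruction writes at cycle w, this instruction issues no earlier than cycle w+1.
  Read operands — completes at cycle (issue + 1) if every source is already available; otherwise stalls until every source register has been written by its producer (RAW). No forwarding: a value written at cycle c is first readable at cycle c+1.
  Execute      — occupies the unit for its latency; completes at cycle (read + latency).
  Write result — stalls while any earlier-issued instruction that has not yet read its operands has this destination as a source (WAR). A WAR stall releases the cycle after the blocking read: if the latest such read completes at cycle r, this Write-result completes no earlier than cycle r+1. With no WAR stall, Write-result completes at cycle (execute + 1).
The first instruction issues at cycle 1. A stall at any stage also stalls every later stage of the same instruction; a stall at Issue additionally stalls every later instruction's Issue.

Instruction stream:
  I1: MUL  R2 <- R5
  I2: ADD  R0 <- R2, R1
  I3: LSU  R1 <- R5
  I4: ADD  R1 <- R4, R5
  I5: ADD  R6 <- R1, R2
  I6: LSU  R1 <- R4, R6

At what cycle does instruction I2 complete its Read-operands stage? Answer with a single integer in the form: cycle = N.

1) issue 1, read 2, done 8, write 9
2) issue 2, read 10, done 12, write 13  <RAW R2: wait I1 write@9>
3) issue 3, read 4, done 5, write 11  <WAR R1: wait I2 read@10>
4) issue 14, read 15, done 17, write 18  <struct: ADD busy until I2 writes@13>
5) issue 19, read 20, done 22, write 23  <struct: ADD busy until I4 writes@18>
6) issue 20, read 24, done 25, write 26  <RAW R6: wait I5 write@23>

cycle = 10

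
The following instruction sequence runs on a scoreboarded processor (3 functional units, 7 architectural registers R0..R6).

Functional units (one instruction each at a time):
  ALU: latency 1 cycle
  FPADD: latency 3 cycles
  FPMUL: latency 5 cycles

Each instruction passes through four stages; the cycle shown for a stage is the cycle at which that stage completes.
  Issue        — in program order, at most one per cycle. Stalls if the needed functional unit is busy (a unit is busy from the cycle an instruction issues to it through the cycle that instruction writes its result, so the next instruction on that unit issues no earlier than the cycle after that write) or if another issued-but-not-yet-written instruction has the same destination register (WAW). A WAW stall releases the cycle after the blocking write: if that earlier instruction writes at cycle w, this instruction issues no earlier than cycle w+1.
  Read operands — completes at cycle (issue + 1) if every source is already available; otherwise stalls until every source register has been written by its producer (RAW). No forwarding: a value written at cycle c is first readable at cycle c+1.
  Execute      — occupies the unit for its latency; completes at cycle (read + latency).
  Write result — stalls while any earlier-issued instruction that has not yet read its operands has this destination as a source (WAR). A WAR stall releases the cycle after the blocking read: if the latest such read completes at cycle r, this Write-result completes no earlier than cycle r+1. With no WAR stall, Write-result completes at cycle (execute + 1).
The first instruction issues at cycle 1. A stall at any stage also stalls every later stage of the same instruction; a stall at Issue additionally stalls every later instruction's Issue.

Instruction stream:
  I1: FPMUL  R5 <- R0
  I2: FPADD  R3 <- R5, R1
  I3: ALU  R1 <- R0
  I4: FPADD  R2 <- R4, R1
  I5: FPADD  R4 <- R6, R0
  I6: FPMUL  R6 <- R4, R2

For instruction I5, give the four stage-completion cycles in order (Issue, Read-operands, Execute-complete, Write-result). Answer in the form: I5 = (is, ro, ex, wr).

I5 = (20, 21, 24, 25)

t=1  I1 issues→FPMUL
t=2  I1 reads | I2 issues→FPADD
t=3  I3 issues→ALU
t=4  I3 reads
t=5  I3 exec-done
t=7  I1 exec-done
t=8  I1 writes R5
t=9  I2 reads
t=10  I3 writes R1
t=12  I2 exec-done
t=13  I2 writes R3
t=14  I4 issues→FPADD
t=15  I4 reads
t=18  I4 exec-done
t=19  I4 writes R2
t=20  I5 issues→FPADD
t=21  I5 reads | I6 issues→FPMUL
t=24  I5 exec-done
t=25  I5 writes R4
t=26  I6 reads
t=31  I6 exec-done
t=32  I6 writes R6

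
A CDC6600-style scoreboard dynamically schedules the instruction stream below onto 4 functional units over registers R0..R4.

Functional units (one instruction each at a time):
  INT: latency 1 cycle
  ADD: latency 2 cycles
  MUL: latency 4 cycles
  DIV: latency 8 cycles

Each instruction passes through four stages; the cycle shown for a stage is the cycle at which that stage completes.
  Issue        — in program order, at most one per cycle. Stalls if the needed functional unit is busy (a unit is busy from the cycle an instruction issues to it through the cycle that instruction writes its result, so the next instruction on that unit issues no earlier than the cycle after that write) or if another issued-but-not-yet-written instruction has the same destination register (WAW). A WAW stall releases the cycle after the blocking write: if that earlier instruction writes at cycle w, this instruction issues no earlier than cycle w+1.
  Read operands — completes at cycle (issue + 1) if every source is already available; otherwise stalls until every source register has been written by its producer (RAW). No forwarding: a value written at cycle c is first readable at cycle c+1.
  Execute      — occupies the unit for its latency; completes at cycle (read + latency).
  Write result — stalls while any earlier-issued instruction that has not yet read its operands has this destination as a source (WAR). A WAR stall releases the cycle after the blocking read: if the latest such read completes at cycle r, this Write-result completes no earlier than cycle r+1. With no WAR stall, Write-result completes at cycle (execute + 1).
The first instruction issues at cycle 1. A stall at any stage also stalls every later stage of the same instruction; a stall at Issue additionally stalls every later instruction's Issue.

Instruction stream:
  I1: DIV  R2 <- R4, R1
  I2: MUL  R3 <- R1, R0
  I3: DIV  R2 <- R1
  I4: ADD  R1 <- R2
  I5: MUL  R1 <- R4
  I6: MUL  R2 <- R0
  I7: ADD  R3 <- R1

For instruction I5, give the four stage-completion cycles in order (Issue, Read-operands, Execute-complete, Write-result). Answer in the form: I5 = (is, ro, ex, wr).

[I1] 1/2/10/11
[I2] 2/3/7/8
[I3] 12/13/21/22  (struct: DIV busy until I1 writes@11)
[I4] 13/23/25/26  (RAW R2: wait I3 write@22)
[I5] 27/28/32/33  (WAW R1: wait I4 write@26)
[I6] 34/35/39/40  (struct: MUL busy until I5 writes@33)
[I7] 35/36/38/39

I5 = (27, 28, 32, 33)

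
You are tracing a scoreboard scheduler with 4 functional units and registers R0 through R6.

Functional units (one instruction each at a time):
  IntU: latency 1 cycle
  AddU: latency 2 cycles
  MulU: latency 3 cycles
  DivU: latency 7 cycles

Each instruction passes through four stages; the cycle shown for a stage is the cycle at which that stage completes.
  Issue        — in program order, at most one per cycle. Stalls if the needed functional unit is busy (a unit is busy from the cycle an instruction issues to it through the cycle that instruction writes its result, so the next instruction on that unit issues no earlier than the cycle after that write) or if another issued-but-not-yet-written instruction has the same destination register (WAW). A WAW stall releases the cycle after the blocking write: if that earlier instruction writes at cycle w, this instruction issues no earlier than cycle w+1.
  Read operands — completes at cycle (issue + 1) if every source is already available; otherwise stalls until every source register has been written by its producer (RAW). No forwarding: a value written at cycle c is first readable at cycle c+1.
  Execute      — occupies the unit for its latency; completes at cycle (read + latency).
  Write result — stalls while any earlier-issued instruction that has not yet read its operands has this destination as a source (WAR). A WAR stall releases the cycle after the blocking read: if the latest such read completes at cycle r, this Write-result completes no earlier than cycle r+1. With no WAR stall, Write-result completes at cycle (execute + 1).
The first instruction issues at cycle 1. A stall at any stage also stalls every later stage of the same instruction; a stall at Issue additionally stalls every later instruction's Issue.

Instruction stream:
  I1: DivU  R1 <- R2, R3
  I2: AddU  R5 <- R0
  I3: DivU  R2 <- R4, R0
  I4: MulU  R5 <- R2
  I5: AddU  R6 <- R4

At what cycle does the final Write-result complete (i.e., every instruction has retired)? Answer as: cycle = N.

cycle = 25

[I1] 1/2/9/10
[I2] 2/3/5/6
[I3] 11/12/19/20  (struct: DivU busy until I1 writes@10)
[I4] 12/21/24/25  (RAW R2: wait I3 write@20)
[I5] 13/14/16/17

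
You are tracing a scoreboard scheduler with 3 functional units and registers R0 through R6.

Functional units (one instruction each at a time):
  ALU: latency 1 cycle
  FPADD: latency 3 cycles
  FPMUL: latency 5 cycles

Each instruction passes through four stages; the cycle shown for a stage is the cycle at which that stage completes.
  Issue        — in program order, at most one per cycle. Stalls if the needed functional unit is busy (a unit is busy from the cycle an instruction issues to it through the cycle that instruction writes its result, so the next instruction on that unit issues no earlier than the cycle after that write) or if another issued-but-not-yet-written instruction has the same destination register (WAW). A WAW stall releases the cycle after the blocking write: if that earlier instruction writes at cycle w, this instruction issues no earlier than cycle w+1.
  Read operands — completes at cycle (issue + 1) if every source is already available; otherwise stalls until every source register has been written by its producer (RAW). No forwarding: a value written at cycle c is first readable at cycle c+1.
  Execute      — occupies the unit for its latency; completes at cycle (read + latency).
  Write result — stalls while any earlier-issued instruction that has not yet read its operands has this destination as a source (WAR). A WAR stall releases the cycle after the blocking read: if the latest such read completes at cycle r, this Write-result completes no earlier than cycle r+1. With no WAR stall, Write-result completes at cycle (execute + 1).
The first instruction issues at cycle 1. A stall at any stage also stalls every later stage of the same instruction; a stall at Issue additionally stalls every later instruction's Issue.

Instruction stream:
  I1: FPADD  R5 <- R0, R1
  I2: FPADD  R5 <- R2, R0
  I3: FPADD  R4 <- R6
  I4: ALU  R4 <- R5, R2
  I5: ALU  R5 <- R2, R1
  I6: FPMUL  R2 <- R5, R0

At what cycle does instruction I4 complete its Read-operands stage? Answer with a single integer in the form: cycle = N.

1) issue 1, read 2, done 5, write 6
2) issue 7, read 8, done 11, write 12  <struct: FPADD busy until I1 writes@6>
3) issue 13, read 14, done 17, write 18  <struct: FPADD busy until I2 writes@12>
4) issue 19, read 20, done 21, write 22  <WAW R4: wait I3 write@18>
5) issue 23, read 24, done 25, write 26  <struct: ALU busy until I4 writes@22>
6) issue 24, read 27, done 32, write 33  <RAW R5: wait I5 write@26>

cycle = 20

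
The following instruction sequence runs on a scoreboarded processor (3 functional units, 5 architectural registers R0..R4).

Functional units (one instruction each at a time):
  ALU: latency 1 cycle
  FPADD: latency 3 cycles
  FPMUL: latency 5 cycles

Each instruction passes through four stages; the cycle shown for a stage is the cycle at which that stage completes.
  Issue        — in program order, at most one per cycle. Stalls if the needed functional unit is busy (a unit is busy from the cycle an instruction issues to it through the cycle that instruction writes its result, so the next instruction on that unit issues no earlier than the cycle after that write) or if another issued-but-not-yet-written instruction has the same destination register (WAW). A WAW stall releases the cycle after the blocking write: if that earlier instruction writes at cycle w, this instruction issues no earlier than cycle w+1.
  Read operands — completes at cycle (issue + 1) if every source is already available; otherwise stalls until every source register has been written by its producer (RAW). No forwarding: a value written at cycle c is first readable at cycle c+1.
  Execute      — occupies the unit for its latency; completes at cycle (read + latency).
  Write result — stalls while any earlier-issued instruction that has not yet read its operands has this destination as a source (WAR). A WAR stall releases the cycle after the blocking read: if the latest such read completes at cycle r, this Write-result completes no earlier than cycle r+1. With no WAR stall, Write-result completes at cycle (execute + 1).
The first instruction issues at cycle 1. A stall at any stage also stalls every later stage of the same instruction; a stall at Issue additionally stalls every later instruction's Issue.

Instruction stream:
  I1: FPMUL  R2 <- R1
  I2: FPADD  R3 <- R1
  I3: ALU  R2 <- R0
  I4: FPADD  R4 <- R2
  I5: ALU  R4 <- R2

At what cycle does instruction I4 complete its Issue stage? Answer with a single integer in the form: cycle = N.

I1  is:1  ro:2  ex:7  wr:8
I2  is:2  ro:3  ex:6  wr:7
I3  is:9  ro:10  ex:11  wr:12  — WAW R2: wait I1 write@8
I4  is:10  ro:13  ex:16  wr:17  — RAW R2: wait I3 write@12
I5  is:18  ro:19  ex:20  wr:21  — WAW R4: wait I4 write@17

cycle = 10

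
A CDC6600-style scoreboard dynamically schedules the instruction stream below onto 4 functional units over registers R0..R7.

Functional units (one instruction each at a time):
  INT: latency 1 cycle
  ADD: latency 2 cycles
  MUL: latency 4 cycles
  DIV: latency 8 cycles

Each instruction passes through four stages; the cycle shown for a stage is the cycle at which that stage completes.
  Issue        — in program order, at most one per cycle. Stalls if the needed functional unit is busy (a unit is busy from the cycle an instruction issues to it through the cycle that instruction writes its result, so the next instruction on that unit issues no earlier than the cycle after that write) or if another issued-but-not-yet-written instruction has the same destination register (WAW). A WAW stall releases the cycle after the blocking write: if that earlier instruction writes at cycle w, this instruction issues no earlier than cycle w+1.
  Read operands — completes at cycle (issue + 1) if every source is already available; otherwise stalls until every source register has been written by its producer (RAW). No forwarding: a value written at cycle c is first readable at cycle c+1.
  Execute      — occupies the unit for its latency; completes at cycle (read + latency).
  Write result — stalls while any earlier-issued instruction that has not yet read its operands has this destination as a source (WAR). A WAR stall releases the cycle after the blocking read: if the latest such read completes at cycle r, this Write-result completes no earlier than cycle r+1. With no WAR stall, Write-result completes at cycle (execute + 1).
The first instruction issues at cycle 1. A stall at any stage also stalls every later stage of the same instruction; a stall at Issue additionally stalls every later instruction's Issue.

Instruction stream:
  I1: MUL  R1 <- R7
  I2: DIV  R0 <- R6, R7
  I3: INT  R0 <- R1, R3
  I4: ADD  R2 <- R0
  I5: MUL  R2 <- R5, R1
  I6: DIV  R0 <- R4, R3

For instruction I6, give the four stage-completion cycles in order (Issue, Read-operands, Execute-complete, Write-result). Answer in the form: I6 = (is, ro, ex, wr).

I6 = (22, 23, 31, 32)

I1  is:1  ro:2  ex:6  wr:7
I2  is:2  ro:3  ex:11  wr:12
I3  is:13  ro:14  ex:15  wr:16  — WAW R0: wait I2 write@12
I4  is:14  ro:17  ex:19  wr:20  — RAW R0: wait I3 write@16
I5  is:21  ro:22  ex:26  wr:27  — WAW R2: wait I4 write@20
I6  is:22  ro:23  ex:31  wr:32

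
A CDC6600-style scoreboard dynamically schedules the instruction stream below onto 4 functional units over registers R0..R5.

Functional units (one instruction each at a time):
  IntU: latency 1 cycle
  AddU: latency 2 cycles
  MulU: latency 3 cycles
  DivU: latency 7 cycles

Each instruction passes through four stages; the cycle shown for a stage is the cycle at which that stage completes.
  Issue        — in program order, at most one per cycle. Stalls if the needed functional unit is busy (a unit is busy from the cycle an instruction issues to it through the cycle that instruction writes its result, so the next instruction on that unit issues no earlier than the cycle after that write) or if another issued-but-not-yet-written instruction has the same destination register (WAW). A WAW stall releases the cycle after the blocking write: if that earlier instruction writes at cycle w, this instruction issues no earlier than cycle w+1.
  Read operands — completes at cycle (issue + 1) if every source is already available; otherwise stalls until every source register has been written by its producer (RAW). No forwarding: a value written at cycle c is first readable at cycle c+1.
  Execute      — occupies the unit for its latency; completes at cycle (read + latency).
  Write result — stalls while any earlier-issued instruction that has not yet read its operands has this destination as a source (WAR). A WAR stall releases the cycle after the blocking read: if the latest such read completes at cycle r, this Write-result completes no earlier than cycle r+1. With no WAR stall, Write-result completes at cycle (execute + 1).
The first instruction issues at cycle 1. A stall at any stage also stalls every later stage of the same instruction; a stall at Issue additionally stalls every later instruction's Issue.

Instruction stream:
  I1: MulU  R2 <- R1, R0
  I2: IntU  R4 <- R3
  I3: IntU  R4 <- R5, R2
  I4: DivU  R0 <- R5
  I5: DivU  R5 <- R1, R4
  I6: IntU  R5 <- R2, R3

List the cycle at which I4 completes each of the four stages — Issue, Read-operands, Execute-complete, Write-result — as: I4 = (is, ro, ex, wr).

[1] I1→MulU
[2] I1 RO, I2→IntU
[3] I2 RO
[4] I2 EX
[5] I1 EX, I2 WR R4
[6] I1 WR R2, I3→IntU
[7] I3 RO, I4→DivU
[8] I3 EX, I4 RO
[9] I3 WR R4
[15] I4 EX
[16] I4 WR R0
[17] I5→DivU
[18] I5 RO
[25] I5 EX
[26] I5 WR R5
[27] I6→IntU
[28] I6 RO
[29] I6 EX
[30] I6 WR R5

I4 = (7, 8, 15, 16)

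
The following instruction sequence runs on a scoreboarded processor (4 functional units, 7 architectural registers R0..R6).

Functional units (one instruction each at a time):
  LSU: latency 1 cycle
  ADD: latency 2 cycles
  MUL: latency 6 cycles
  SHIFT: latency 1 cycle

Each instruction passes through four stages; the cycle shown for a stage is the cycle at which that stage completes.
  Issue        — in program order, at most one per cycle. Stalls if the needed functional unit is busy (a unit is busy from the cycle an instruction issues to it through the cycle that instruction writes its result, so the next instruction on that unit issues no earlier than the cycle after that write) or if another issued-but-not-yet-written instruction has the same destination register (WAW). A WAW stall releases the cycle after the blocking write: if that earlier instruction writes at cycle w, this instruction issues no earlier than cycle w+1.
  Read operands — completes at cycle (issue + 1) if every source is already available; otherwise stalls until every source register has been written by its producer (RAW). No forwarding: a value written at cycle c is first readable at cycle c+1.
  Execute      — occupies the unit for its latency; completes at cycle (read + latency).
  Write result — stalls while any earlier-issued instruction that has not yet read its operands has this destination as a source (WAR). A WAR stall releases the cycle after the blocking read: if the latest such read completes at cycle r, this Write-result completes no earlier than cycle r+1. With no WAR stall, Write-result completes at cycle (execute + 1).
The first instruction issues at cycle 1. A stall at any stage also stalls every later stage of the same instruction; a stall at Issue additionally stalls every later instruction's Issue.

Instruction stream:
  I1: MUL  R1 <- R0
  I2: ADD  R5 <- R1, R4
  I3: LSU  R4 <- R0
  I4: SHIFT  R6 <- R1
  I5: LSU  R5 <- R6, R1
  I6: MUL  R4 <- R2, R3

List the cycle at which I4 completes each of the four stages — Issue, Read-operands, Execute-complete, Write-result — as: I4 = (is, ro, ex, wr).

1) issue 1, read 2, done 8, write 9
2) issue 2, read 10, done 12, write 13  <RAW R1: wait I1 write@9>
3) issue 3, read 4, done 5, write 11  <WAR R4: wait I2 read@10>
4) issue 4, read 10, done 11, write 12  <RAW R1: wait I1 write@9>
5) issue 14, read 15, done 16, write 17  <WAW R5: wait I2 write@13>
6) issue 15, read 16, done 22, write 23

I4 = (4, 10, 11, 12)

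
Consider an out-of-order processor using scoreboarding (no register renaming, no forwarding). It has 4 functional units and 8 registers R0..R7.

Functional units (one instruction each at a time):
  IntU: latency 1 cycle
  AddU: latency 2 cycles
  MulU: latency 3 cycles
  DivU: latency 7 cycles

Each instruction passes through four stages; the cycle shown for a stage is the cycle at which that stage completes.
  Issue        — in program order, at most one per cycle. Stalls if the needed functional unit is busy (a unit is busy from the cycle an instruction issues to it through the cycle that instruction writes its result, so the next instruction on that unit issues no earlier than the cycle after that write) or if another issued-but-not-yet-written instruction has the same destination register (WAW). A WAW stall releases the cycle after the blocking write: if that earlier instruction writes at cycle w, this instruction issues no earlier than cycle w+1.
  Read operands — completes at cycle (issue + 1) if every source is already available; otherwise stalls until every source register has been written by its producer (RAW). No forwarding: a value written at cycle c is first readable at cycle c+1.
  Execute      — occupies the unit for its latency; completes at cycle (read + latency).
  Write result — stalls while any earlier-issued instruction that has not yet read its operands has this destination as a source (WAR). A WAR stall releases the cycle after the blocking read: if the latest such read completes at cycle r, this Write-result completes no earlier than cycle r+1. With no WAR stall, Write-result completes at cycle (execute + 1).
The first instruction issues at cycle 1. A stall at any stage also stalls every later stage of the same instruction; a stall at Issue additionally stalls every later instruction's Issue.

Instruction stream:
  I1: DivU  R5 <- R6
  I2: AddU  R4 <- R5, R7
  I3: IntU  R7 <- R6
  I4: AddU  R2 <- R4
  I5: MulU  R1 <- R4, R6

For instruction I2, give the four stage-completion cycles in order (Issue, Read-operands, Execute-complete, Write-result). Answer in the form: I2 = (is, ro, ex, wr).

I2 = (2, 11, 13, 14)

c1: I1 issues→DivU
c2: I1 reads, I2 issues→AddU
c3: I3 issues→IntU
c4: I3 reads
c5: I3 exec-done
c9: I1 exec-done
c10: I1 writes R5
c11: I2 reads
c12: I3 writes R7
c13: I2 exec-done
c14: I2 writes R4
c15: I4 issues→AddU
c16: I4 reads, I5 issues→MulU
c17: I5 reads
c18: I4 exec-done
c19: I4 writes R2
c20: I5 exec-done
c21: I5 writes R1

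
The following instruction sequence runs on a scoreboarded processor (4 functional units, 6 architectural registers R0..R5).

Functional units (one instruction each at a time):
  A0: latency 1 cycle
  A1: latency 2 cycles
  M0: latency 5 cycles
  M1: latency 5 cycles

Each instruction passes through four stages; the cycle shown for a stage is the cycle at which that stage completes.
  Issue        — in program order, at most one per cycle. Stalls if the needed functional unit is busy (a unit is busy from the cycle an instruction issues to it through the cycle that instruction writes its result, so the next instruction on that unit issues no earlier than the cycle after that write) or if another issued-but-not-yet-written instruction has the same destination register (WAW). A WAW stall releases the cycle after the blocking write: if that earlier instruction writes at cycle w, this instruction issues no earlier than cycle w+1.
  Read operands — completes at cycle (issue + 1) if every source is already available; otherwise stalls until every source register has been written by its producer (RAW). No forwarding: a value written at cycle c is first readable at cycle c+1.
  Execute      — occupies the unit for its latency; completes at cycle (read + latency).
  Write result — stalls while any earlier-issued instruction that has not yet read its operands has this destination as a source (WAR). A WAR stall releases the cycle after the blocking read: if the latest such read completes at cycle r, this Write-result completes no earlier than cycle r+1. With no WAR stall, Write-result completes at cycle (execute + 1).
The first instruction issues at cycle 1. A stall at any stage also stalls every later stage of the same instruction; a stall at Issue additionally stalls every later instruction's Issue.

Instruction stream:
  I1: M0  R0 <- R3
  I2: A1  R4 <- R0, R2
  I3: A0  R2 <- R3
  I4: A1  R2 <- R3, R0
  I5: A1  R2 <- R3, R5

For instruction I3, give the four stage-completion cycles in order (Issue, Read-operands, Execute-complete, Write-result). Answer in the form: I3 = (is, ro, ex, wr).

I3 = (3, 4, 5, 10)

t=1  I1 dispatched to M0
t=2  I1 operands ready · I2 dispatched to A1
t=3  I3 dispatched to A0
t=4  I3 operands ready
t=5  I3 complete
t=7  I1 complete
t=8  R0←I1
t=9  I2 operands ready
t=10  R2←I3
t=11  I2 complete
t=12  R4←I2
t=13  I4 dispatched to A1
t=14  I4 operands ready
t=16  I4 complete
t=17  R2←I4
t=18  I5 dispatched to A1
t=19  I5 operands ready
t=21  I5 complete
t=22  R2←I5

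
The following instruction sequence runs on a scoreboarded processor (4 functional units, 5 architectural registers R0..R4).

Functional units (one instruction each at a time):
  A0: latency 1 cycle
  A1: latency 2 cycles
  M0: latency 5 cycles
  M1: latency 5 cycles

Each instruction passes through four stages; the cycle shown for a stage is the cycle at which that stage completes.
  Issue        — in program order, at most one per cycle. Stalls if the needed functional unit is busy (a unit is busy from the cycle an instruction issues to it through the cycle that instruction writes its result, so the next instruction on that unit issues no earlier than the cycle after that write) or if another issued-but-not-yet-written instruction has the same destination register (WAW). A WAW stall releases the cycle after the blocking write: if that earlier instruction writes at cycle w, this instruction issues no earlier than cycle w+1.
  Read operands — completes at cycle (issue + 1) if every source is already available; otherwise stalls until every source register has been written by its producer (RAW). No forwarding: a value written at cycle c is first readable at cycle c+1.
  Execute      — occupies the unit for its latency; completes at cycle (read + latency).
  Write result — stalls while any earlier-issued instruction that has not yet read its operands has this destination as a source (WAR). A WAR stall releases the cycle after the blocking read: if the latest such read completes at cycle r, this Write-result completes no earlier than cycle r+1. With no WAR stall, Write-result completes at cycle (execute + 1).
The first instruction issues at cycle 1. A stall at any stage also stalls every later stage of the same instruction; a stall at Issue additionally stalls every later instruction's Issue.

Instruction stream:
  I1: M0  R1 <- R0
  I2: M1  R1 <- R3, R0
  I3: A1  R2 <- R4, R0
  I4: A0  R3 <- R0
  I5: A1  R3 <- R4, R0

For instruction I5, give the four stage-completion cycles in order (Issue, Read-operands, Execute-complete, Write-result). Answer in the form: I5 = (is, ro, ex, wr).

  I1 | 1 | 2 | 7 | 8
  I2 | 9 | 10 | 15 | 16   WAW R1: wait I1 write@8
  I3 | 10 | 11 | 13 | 14
  I4 | 11 | 12 | 13 | 14
  I5 | 15 | 16 | 18 | 19   WAW R3: wait I4 write@14

I5 = (15, 16, 18, 19)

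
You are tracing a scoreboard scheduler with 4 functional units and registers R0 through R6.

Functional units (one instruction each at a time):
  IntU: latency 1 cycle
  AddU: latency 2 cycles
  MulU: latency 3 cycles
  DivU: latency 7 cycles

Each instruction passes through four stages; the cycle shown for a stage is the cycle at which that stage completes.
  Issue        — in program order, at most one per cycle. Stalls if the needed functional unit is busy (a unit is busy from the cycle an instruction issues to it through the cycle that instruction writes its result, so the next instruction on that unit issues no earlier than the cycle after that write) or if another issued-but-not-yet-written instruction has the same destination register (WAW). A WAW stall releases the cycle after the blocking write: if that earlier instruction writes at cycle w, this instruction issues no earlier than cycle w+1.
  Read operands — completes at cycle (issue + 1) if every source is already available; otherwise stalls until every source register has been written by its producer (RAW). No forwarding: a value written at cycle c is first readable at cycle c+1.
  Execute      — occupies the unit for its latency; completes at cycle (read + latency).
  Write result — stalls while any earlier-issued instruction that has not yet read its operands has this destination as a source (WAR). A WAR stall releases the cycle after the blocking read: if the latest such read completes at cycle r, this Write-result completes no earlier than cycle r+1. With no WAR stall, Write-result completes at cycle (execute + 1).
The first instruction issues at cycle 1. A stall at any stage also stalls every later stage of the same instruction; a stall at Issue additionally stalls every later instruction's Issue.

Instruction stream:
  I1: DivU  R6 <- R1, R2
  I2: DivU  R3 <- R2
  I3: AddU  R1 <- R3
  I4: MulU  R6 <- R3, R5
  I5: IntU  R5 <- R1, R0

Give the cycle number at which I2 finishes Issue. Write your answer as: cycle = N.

[I1] 1/2/9/10
[I2] 11/12/19/20  (struct: DivU busy until I1 writes@10)
[I3] 12/21/23/24  (RAW R3: wait I2 write@20)
[I4] 13/21/24/25  (RAW R3: wait I2 write@20)
[I5] 14/25/26/27  (RAW R1: wait I3 write@24)

cycle = 11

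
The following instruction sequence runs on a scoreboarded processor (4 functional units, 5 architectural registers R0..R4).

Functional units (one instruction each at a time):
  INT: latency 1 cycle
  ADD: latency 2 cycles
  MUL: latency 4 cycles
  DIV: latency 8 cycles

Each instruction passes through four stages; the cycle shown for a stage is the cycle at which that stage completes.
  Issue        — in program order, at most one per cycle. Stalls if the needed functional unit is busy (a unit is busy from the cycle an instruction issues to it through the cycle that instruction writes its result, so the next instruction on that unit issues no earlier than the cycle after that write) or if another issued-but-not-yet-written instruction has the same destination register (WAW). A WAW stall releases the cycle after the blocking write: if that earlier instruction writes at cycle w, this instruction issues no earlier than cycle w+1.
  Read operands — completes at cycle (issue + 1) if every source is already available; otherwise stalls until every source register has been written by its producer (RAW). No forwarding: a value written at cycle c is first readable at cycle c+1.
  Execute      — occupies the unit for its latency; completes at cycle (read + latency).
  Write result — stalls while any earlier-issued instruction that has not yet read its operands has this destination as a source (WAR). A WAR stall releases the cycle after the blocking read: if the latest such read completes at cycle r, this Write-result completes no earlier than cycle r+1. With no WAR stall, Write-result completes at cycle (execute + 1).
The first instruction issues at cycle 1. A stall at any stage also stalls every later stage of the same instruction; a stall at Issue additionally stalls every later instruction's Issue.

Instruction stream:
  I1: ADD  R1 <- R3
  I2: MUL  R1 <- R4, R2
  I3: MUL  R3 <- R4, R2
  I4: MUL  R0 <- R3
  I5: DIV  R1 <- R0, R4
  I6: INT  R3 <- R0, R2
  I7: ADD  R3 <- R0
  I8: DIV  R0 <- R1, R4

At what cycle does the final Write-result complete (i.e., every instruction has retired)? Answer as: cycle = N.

cycle = 47

I1: IS=1 RO=2 EX=4 WR=5
I2: IS=6 RO=7 EX=11 WR=12  [WAW R1: wait I1 write@5]
I3: IS=13 RO=14 EX=18 WR=19  [struct: MUL busy until I2 writes@12]
I4: IS=20 RO=21 EX=25 WR=26  [struct: MUL busy until I3 writes@19]
I5: IS=21 RO=27 EX=35 WR=36  [RAW R0: wait I4 write@26]
I6: IS=22 RO=27 EX=28 WR=29  [RAW R0: wait I4 write@26]
I7: IS=30 RO=31 EX=33 WR=34  [WAW R3: wait I6 write@29]
I8: IS=37 RO=38 EX=46 WR=47  [struct: DIV busy until I5 writes@36]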